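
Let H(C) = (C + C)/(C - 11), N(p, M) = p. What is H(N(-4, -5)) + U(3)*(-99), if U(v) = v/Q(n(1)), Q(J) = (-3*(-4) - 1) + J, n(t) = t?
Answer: -1453/60 ≈ -24.217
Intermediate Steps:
H(C) = 2*C/(-11 + C) (H(C) = (2*C)/(-11 + C) = 2*C/(-11 + C))
Q(J) = 11 + J (Q(J) = (12 - 1) + J = 11 + J)
U(v) = v/12 (U(v) = v/(11 + 1) = v/12)
H(N(-4, -5)) + U(3)*(-99) = 2*(-4)/(-11 - 4) + ((1/12)*3)*(-99) = 2*(-4)/(-15) + (¼)*(-99) = 2*(-4)*(-1/15) - 99/4 = 8/15 - 99/4 = -1453/60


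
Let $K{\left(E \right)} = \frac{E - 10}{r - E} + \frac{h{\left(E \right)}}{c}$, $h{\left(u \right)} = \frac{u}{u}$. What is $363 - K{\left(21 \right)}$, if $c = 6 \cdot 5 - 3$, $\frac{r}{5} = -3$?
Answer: $\frac{39233}{108} \approx 363.27$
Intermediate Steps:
$r = -15$ ($r = 5 \left(-3\right) = -15$)
$h{\left(u \right)} = 1$
$c = 27$ ($c = 30 - 3 = 27$)
$K{\left(E \right)} = \frac{1}{27} + \frac{-10 + E}{-15 - E}$ ($K{\left(E \right)} = \frac{E - 10}{-15 - E} + 1 \cdot \frac{1}{27} = \frac{-10 + E}{-15 - E} + 1 \cdot \frac{1}{27} = \frac{-10 + E}{-15 - E} + \frac{1}{27} = \frac{1}{27} + \frac{-10 + E}{-15 - E}$)
$363 - K{\left(21 \right)} = 363 - \frac{285 - 546}{27 \left(15 + 21\right)} = 363 - \frac{285 - 546}{27 \cdot 36} = 363 - \frac{1}{27} \cdot \frac{1}{36} \left(-261\right) = 363 - - \frac{29}{108} = 363 + \frac{29}{108} = \frac{39233}{108}$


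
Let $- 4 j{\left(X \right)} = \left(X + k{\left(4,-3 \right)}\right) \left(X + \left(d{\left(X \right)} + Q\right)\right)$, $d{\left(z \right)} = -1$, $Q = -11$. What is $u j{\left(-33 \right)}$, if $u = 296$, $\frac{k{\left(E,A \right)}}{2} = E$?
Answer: $-83250$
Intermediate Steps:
$k{\left(E,A \right)} = 2 E$
$j{\left(X \right)} = - \frac{\left(-12 + X\right) \left(8 + X\right)}{4}$ ($j{\left(X \right)} = - \frac{\left(X + 2 \cdot 4\right) \left(X - 12\right)}{4} = - \frac{\left(X + 8\right) \left(X - 12\right)}{4} = - \frac{\left(8 + X\right) \left(-12 + X\right)}{4} = - \frac{\left(-12 + X\right) \left(8 + X\right)}{4}$)
$u j{\left(-33 \right)} = 296 \left(24 - 33 - \frac{\left(-33\right)^{2}}{4}\right) = 296 \left(24 - 33 - \frac{1089}{4}\right) = 296 \left(- \frac{1125}{4}\right) = -83250$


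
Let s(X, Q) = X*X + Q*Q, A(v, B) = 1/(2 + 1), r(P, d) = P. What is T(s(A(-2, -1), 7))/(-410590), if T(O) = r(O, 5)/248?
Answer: -221/458218440 ≈ -4.8230e-7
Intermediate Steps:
A(v, B) = ⅓ (A(v, B) = 1/3 = ⅓)
s(X, Q) = Q² + X² (s(X, Q) = X² + Q² = Q² + X²)
T(O) = O/248
T(s(A(-2, -1), 7))/(-410590) = ((7² + (⅓)²)/248)/(-410590) = ((49 + ⅑)/248)*(-1/410590) = ((1/248)*(442/9))*(-1/410590) = (221/1116)*(-1/410590) = -221/458218440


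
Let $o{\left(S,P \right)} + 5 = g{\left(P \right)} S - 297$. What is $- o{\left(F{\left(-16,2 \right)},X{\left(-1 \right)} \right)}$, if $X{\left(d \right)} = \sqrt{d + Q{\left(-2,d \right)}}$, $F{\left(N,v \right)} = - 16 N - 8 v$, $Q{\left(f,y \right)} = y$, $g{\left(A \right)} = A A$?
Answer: $782$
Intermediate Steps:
$g{\left(A \right)} = A^{2}$
$X{\left(d \right)} = \sqrt{2} \sqrt{d}$ ($X{\left(d \right)} = \sqrt{d + d} = \sqrt{2 d} = \sqrt{2} \sqrt{d}$)
$o{\left(S,P \right)} = -302 + S P^{2}$ ($o{\left(S,P \right)} = -5 + \left(P^{2} S - 297\right) = -5 + \left(S P^{2} - 297\right) = -5 + \left(-297 + S P^{2}\right) = -302 + S P^{2}$)
$- o{\left(F{\left(-16,2 \right)},X{\left(-1 \right)} \right)} = - (-302 + \left(\left(-16\right) \left(-16\right) - 16\right) \left(\sqrt{2} \sqrt{-1}\right)^{2}) = - (-302 + \left(256 - 16\right) \left(\sqrt{2} i\right)^{2}) = - (-302 + 240 \left(i \sqrt{2}\right)^{2}) = - (-302 + 240 \left(-2\right)) = - (-302 - 480) = \left(-1\right) \left(-782\right) = 782$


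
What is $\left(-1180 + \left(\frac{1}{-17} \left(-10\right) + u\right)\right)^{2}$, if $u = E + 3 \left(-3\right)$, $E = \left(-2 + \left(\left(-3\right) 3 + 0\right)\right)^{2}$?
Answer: $\frac{329277316}{289} \approx 1.1394 \cdot 10^{6}$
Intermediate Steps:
$E = 121$ ($E = \left(-2 + \left(-9 + 0\right)\right)^{2} = \left(-2 - 9\right)^{2} = \left(-11\right)^{2} = 121$)
$u = 112$ ($u = 121 + 3 \left(-3\right) = 121 - 9 = 112$)
$\left(-1180 + \left(\frac{1}{-17} \left(-10\right) + u\right)\right)^{2} = \left(-1180 + \left(\frac{1}{-17} \left(-10\right) + 112\right)\right)^{2} = \left(-1180 + \left(\left(- \frac{1}{17}\right) \left(-10\right) + 112\right)\right)^{2} = \left(-1180 + \left(\frac{10}{17} + 112\right)\right)^{2} = \left(-1180 + \frac{1914}{17}\right)^{2} = \left(- \frac{18146}{17}\right)^{2} = \frac{329277316}{289}$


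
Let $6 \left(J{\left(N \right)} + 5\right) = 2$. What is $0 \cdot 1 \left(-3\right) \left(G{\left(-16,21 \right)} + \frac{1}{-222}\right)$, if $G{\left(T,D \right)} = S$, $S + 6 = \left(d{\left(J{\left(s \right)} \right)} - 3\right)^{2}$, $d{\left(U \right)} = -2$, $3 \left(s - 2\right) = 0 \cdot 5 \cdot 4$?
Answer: $0$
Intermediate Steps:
$s = 2$ ($s = 2 + \frac{0 \cdot 5 \cdot 4}{3} = 2 + \frac{0 \cdot 4}{3} = 2 + \frac{1}{3} \cdot 0 = 2 + 0 = 2$)
$J{\left(N \right)} = - \frac{14}{3}$ ($J{\left(N \right)} = -5 + \frac{1}{6} \cdot 2 = -5 + \frac{1}{3} = - \frac{14}{3}$)
$S = 19$ ($S = -6 + \left(-2 - 3\right)^{2} = -6 + \left(-5\right)^{2} = -6 + 25 = 19$)
$G{\left(T,D \right)} = 19$
$0 \cdot 1 \left(-3\right) \left(G{\left(-16,21 \right)} + \frac{1}{-222}\right) = 0 \cdot 1 \left(-3\right) \left(19 + \frac{1}{-222}\right) = 0 \left(-3\right) \left(19 - \frac{1}{222}\right) = 0 \cdot \frac{4217}{222} = 0$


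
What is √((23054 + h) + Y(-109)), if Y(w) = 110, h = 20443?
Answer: √43607 ≈ 208.82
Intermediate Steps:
√((23054 + h) + Y(-109)) = √((23054 + 20443) + 110) = √(43497 + 110) = √43607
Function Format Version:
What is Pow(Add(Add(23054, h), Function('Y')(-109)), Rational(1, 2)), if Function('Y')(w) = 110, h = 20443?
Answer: Pow(43607, Rational(1, 2)) ≈ 208.82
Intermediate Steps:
Pow(Add(Add(23054, h), Function('Y')(-109)), Rational(1, 2)) = Pow(Add(Add(23054, 20443), 110), Rational(1, 2)) = Pow(Add(43497, 110), Rational(1, 2)) = Pow(43607, Rational(1, 2))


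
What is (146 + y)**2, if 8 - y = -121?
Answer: 75625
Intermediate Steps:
y = 129 (y = 8 - 1*(-121) = 8 + 121 = 129)
(146 + y)**2 = (146 + 129)**2 = 275**2 = 75625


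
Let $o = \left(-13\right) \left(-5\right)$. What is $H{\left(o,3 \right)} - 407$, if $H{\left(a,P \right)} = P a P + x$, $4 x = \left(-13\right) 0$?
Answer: $178$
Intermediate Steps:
$o = 65$
$x = 0$ ($x = \frac{\left(-13\right) 0}{4} = \frac{1}{4} \cdot 0 = 0$)
$H{\left(a,P \right)} = a P^{2}$ ($H{\left(a,P \right)} = P a P + 0 = a P^{2} + 0 = a P^{2}$)
$H{\left(o,3 \right)} - 407 = 65 \cdot 3^{2} - 407 = 65 \cdot 9 - 407 = 585 - 407 = 178$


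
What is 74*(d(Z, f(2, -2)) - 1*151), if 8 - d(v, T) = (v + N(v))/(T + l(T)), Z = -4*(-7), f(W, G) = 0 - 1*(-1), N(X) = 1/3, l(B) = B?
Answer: -34891/3 ≈ -11630.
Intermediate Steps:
N(X) = 1/3 (N(X) = 1*(1/3) = 1/3)
f(W, G) = 1 (f(W, G) = 0 + 1 = 1)
Z = 28
d(v, T) = 8 - (1/3 + v)/(2*T) (d(v, T) = 8 - (v + 1/3)/(T + T) = 8 - (1/3 + v)/(2*T))
74*(d(Z, f(2, -2)) - 1*151) = 74*((1/6)*(-1 - 3*28 + 48*1)/1 - 1*151) = 74*((1/6)*1*(-1 - 84 + 48) - 151) = 74*((1/6)*1*(-37) - 151) = 74*(-37/6 - 151) = 74*(-943/6) = -34891/3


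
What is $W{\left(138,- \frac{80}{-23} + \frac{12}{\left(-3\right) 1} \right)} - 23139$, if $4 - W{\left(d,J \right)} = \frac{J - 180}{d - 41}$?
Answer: $- \frac{51610033}{2231} \approx -23133.0$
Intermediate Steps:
$W{\left(d,J \right)} = 4 - \frac{-180 + J}{-41 + d}$ ($W{\left(d,J \right)} = 4 - \frac{J - 180}{d - 41} = 4 - \frac{-180 + J}{-41 + d}$)
$W{\left(138,- \frac{80}{-23} + \frac{12}{\left(-3\right) 1} \right)} - 23139 = \frac{16 - \left(- \frac{80}{-23} + \frac{12}{\left(-3\right) 1}\right) + 4 \cdot 138}{-41 + 138} - 23139 = \frac{16 - \left(\left(-80\right) \left(- \frac{1}{23}\right) + \frac{12}{-3}\right) + 552}{97} - 23139 = \frac{16 - \left(\frac{80}{23} + 12 \left(- \frac{1}{3}\right)\right) + 552}{97} - 23139 = \frac{16 - \left(\frac{80}{23} - 4\right) + 552}{97} - 23139 = \frac{16 - - \frac{12}{23} + 552}{97} - 23139 = \frac{16 + \frac{12}{23} + 552}{97} - 23139 = \frac{1}{97} \cdot \frac{13076}{23} - 23139 = \frac{13076}{2231} - 23139 = - \frac{51610033}{2231}$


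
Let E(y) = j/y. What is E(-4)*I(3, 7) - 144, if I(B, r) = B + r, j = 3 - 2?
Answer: -293/2 ≈ -146.50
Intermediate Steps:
j = 1
E(y) = 1/y
E(-4)*I(3, 7) - 144 = (3 + 7)/(-4) - 144 = -1/4*10 - 144 = -5/2 - 144 = -293/2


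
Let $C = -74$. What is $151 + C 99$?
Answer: $-7175$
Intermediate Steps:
$151 + C 99 = 151 - 7326 = -7175$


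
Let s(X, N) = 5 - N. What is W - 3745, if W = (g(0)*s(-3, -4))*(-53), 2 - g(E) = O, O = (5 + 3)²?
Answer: 25829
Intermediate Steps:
O = 64 (O = 8² = 64)
g(E) = -62 (g(E) = 2 - 1*64 = 2 - 64 = -62)
W = 29574 (W = -62*(5 - 1*(-4))*(-53) = -62*(5 + 4)*(-53) = -62*9*(-53) = -558*(-53) = 29574)
W - 3745 = 29574 - 3745 = 25829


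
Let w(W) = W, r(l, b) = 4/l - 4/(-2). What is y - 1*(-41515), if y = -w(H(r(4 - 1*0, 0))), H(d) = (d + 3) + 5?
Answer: 41504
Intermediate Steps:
r(l, b) = 2 + 4/l (r(l, b) = 4/l - 4*(-½) = 4/l + 2 = 2 + 4/l)
H(d) = 8 + d (H(d) = (3 + d) + 5 = 8 + d)
y = -11 (y = -(8 + (2 + 4/(4 - 1*0))) = -(8 + (2 + 4/(4 + 0))) = -(8 + (2 + 4/4)) = -(8 + (2 + 4*(¼))) = -(8 + (2 + 1)) = -(8 + 3) = -1*11 = -11)
y - 1*(-41515) = -11 - 1*(-41515) = -11 + 41515 = 41504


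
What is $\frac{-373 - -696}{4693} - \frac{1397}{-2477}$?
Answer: $\frac{387168}{611819} \approx 0.63281$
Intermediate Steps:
$\frac{-373 - -696}{4693} - \frac{1397}{-2477} = \left(-373 + 696\right) \frac{1}{4693} - - \frac{1397}{2477} = 323 \cdot \frac{1}{4693} + \frac{1397}{2477} = \frac{17}{247} + \frac{1397}{2477} = \frac{387168}{611819}$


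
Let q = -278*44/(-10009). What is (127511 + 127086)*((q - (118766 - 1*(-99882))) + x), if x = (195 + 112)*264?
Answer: -350637650694296/10009 ≈ -3.5032e+10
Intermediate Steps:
x = 81048 (x = 307*264 = 81048)
q = 12232/10009 (q = -12232*(-1/10009) = 12232/10009 ≈ 1.2221)
(127511 + 127086)*((q - (118766 - 1*(-99882))) + x) = (127511 + 127086)*((12232/10009 - (118766 - 1*(-99882))) + 81048) = 254597*((12232/10009 - (118766 + 99882)) + 81048) = 254597*((12232/10009 - 1*218648) + 81048) = 254597*((12232/10009 - 218648) + 81048) = 254597*(-2188435600/10009 + 81048) = 254597*(-1377226168/10009) = -350637650694296/10009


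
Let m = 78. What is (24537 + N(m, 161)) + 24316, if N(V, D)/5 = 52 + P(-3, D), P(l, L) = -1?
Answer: 49108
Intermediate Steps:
N(V, D) = 255 (N(V, D) = 5*(52 - 1) = 5*51 = 255)
(24537 + N(m, 161)) + 24316 = (24537 + 255) + 24316 = 24792 + 24316 = 49108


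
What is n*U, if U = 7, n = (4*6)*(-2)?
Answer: -336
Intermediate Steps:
n = -48 (n = 24*(-2) = -48)
n*U = -48*7 = -336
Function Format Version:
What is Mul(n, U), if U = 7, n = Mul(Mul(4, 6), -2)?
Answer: -336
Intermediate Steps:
n = -48 (n = Mul(24, -2) = -48)
Mul(n, U) = Mul(-48, 7) = -336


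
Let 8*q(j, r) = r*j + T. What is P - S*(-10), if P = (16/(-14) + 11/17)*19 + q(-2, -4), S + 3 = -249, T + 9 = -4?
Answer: -2408603/952 ≈ -2530.0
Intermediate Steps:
T = -13 (T = -9 - 4 = -13)
S = -252 (S = -3 - 249 = -252)
q(j, r) = -13/8 + j*r/8 (q(j, r) = (r*j - 13)/8 = (j*r - 13)/8 = (-13 + j*r)/8 = -13/8 + j*r/8)
P = -9563/952 (P = (16/(-14) + 11/17)*19 + (-13/8 + (⅛)*(-2)*(-4)) = (16*(-1/14) + 11*(1/17))*19 + (-13/8 + 1) = (-8/7 + 11/17)*19 - 5/8 = -59/119*19 - 5/8 = -1121/119 - 5/8 = -9563/952 ≈ -10.045)
P - S*(-10) = -9563/952 - (-252)*(-10) = -9563/952 - 1*2520 = -9563/952 - 2520 = -2408603/952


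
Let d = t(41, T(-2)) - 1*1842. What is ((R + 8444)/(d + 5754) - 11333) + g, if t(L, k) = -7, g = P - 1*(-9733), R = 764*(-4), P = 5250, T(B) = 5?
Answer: 14258638/3905 ≈ 3651.4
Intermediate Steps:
R = -3056
g = 14983 (g = 5250 - 1*(-9733) = 5250 + 9733 = 14983)
d = -1849 (d = -7 - 1*1842 = -7 - 1842 = -1849)
((R + 8444)/(d + 5754) - 11333) + g = ((-3056 + 8444)/(-1849 + 5754) - 11333) + 14983 = (5388/3905 - 11333) + 14983 = -44249977/3905 + 14983 = 14258638/3905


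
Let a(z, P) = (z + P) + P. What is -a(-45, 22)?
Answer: 1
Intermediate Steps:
a(z, P) = z + 2*P (a(z, P) = (P + z) + P = z + 2*P)
-a(-45, 22) = -(-45 + 2*22) = -(-45 + 44) = -1*(-1) = 1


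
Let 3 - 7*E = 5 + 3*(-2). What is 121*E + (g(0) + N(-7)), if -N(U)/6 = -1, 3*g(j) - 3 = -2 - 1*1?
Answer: 526/7 ≈ 75.143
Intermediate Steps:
g(j) = 0 (g(j) = 1 + (-2 - 1*1)/3 = 1 + (-2 - 1)/3 = 1 + (1/3)*(-3) = 1 - 1 = 0)
N(U) = 6 (N(U) = -6*(-1) = 6)
E = 4/7 (E = 3/7 - (5 + 3*(-2))/7 = 3/7 - (5 - 6)/7 = 3/7 - 1/7*(-1) = 3/7 + 1/7 = 4/7 ≈ 0.57143)
121*E + (g(0) + N(-7)) = 121*(4/7) + (0 + 6) = 484/7 + 6 = 526/7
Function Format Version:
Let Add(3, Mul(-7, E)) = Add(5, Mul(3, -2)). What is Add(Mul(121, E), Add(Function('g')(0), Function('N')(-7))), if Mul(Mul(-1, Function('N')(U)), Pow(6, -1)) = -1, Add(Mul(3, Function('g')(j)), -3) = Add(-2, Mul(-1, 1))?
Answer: Rational(526, 7) ≈ 75.143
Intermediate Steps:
Function('g')(j) = 0 (Function('g')(j) = Add(1, Mul(Rational(1, 3), Add(-2, Mul(-1, 1)))) = Add(1, Mul(Rational(1, 3), Add(-2, -1))) = Add(1, Mul(Rational(1, 3), -3)) = Add(1, -1) = 0)
Function('N')(U) = 6 (Function('N')(U) = Mul(-6, -1) = 6)
E = Rational(4, 7) (E = Add(Rational(3, 7), Mul(Rational(-1, 7), Add(5, Mul(3, -2)))) = Add(Rational(3, 7), Mul(Rational(-1, 7), Add(5, -6))) = Add(Rational(3, 7), Mul(Rational(-1, 7), -1)) = Add(Rational(3, 7), Rational(1, 7)) = Rational(4, 7) ≈ 0.57143)
Add(Mul(121, E), Add(Function('g')(0), Function('N')(-7))) = Add(Mul(121, Rational(4, 7)), Add(0, 6)) = Add(Rational(484, 7), 6) = Rational(526, 7)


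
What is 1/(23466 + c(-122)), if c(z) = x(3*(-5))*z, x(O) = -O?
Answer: 1/21636 ≈ 4.6219e-5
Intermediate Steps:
c(z) = 15*z (c(z) = (-3*(-5))*z = (-1*(-15))*z = 15*z)
1/(23466 + c(-122)) = 1/(23466 + 15*(-122)) = 1/(23466 - 1830) = 1/21636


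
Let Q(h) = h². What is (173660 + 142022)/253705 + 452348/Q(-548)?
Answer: 52390879167/19047156580 ≈ 2.7506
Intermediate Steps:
(173660 + 142022)/253705 + 452348/Q(-548) = (173660 + 142022)/253705 + 452348/((-548)²) = 315682*(1/253705) + 452348/300304 = 315682/253705 + 452348*(1/300304) = 315682/253705 + 113087/75076 = 52390879167/19047156580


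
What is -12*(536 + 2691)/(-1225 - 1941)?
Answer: 19362/1583 ≈ 12.231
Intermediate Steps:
-12*(536 + 2691)/(-1225 - 1941) = -38724/(-3166) = -38724*(-1)/3166 = -12*(-3227/3166) = 19362/1583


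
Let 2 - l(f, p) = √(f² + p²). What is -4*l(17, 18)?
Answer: -8 + 4*√613 ≈ 91.035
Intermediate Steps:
l(f, p) = 2 - √(f² + p²)
-4*l(17, 18) = -4*(2 - √(17² + 18²)) = -4*(2 - √(289 + 324)) = -4*(2 - √613) = -8 + 4*√613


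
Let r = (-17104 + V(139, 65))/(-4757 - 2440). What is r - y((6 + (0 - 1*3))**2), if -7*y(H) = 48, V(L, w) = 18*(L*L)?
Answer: -1969262/50379 ≈ -39.089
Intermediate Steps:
V(L, w) = 18*L**2
y(H) = -48/7 (y(H) = -1/7*48 = -48/7)
r = -330674/7197 (r = (-17104 + 18*139**2)/(-4757 - 2440) = (-17104 + 18*19321)/(-7197) = (-17104 + 347778)*(-1/7197) = 330674*(-1/7197) = -330674/7197 ≈ -45.946)
r - y((6 + (0 - 1*3))**2) = -330674/7197 - 1*(-48/7) = -330674/7197 + 48/7 = -1969262/50379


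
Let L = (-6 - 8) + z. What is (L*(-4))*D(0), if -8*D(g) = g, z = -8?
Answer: 0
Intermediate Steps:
L = -22 (L = (-6 - 8) - 8 = -14 - 8 = -22)
D(g) = -g/8
(L*(-4))*D(0) = (-22*(-4))*(-1/8*0) = 88*0 = 0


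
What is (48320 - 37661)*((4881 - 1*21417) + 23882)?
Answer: 78301014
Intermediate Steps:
(48320 - 37661)*((4881 - 1*21417) + 23882) = 10659*((4881 - 21417) + 23882) = 10659*(-16536 + 23882) = 10659*7346 = 78301014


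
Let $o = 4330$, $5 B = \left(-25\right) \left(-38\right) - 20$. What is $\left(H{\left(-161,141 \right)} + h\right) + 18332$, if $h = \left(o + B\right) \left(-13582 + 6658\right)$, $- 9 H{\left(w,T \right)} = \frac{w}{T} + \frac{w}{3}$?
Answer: $- \frac{13218938620}{423} \approx -3.125 \cdot 10^{7}$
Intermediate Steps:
$B = 186$ ($B = \frac{\left(-25\right) \left(-38\right) - 20}{5} = \frac{950 - 20}{5} = \frac{1}{5} \cdot 930 = 186$)
$H{\left(w,T \right)} = - \frac{w}{27} - \frac{w}{9 T}$ ($H{\left(w,T \right)} = - \frac{\frac{w}{T} + \frac{w}{3}}{9} = - \frac{\frac{w}{3} + \frac{w}{T}}{9} = - \frac{w}{27} - \frac{w}{9 T}$)
$h = -31268784$ ($h = \left(4330 + 186\right) \left(-13582 + 6658\right) = 4516 \left(-6924\right) = -31268784$)
$\left(H{\left(-161,141 \right)} + h\right) + 18332 = \left(\left(- \frac{1}{27}\right) \left(-161\right) \frac{1}{141} \left(3 + 141\right) - 31268784\right) + 18332 = \left(\left(- \frac{1}{27}\right) \left(-161\right) \frac{1}{141} \cdot 144 - 31268784\right) + 18332 = \left(\frac{2576}{423} - 31268784\right) + 18332 = - \frac{13226693056}{423} + 18332 = - \frac{13218938620}{423}$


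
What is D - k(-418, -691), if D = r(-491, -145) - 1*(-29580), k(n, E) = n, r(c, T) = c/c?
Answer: 29999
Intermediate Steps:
r(c, T) = 1
D = 29581 (D = 1 - 1*(-29580) = 1 + 29580 = 29581)
D - k(-418, -691) = 29581 - 1*(-418) = 29581 + 418 = 29999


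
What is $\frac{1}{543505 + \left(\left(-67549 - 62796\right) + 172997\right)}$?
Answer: $\frac{1}{586157} \approx 1.706 \cdot 10^{-6}$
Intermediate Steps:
$\frac{1}{543505 + \left(\left(-67549 - 62796\right) + 172997\right)} = \frac{1}{543505 + \left(-130345 + 172997\right)} = \frac{1}{543505 + 42652} = \frac{1}{586157}$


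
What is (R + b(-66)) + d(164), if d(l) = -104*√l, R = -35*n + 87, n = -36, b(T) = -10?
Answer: 1337 - 208*√41 ≈ 5.1502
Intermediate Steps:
R = 1347 (R = -35*(-36) + 87 = 1260 + 87 = 1347)
(R + b(-66)) + d(164) = (1347 - 10) - 208*√41 = 1337 - 208*√41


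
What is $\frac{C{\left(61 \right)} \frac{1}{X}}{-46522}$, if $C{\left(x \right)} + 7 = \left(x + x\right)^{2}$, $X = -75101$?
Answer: $\frac{14877}{3493848722} \approx 4.2581 \cdot 10^{-6}$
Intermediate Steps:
$C{\left(x \right)} = -7 + 4 x^{2}$ ($C{\left(x \right)} = -7 + \left(x + x\right)^{2} = -7 + \left(2 x\right)^{2} = -7 + 4 x^{2}$)
$\frac{C{\left(61 \right)} \frac{1}{X}}{-46522} = \frac{\left(-7 + 4 \cdot 61^{2}\right) \frac{1}{-75101}}{-46522} = \left(-7 + 4 \cdot 3721\right) \left(- \frac{1}{75101}\right) \left(- \frac{1}{46522}\right) = \left(-7 + 14884\right) \left(- \frac{1}{75101}\right) \left(- \frac{1}{46522}\right) = 14877 \left(- \frac{1}{75101}\right) \left(- \frac{1}{46522}\right) = \left(- \frac{14877}{75101}\right) \left(- \frac{1}{46522}\right) = \frac{14877}{3493848722}$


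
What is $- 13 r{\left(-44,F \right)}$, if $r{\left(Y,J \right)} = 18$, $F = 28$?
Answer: $-234$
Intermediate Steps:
$- 13 r{\left(-44,F \right)} = \left(-13\right) 18 = -234$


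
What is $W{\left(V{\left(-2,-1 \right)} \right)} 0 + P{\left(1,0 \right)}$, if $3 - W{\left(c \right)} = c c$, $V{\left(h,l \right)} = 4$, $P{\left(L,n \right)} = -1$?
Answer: $-1$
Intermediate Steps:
$W{\left(c \right)} = 3 - c^{2}$ ($W{\left(c \right)} = 3 - c c = 3 - c^{2}$)
$W{\left(V{\left(-2,-1 \right)} \right)} 0 + P{\left(1,0 \right)} = \left(3 - 4^{2}\right) 0 - 1 = \left(3 - 16\right) 0 - 1 = \left(-13\right) 0 - 1 = 0 - 1 = -1$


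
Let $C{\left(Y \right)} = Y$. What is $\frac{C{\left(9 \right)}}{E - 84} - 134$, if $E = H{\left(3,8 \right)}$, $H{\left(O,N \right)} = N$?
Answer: $- \frac{10193}{76} \approx -134.12$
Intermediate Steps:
$E = 8$
$\frac{C{\left(9 \right)}}{E - 84} - 134 = \frac{1}{8 - 84} \cdot 9 - 134 = \frac{1}{-76} \cdot 9 - 134 = \left(- \frac{1}{76}\right) 9 - 134 = - \frac{9}{76} - 134 = - \frac{10193}{76}$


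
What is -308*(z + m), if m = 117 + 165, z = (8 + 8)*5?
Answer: -111496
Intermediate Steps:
z = 80 (z = 16*5 = 80)
m = 282
-308*(z + m) = -308*(80 + 282) = -308*362 = -111496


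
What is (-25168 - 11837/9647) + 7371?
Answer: -171699496/9647 ≈ -17798.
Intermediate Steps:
(-25168 - 11837/9647) + 7371 = -242807533/9647 + 7371 = -171699496/9647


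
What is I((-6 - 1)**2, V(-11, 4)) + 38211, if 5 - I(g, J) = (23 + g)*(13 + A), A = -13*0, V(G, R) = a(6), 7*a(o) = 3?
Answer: 37280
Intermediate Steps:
a(o) = 3/7 (a(o) = (1/7)*3 = 3/7)
V(G, R) = 3/7
A = 0
I(g, J) = -294 - 13*g (I(g, J) = 5 - (23 + g)*(13 + 0) = 5 - (23 + g)*13 = 5 - (299 + 13*g) = 5 + (-299 - 13*g) = -294 - 13*g)
I((-6 - 1)**2, V(-11, 4)) + 38211 = (-294 - 13*(-6 - 1)**2) + 38211 = (-294 - 13*(-7)**2) + 38211 = (-294 - 13*49) + 38211 = (-294 - 637) + 38211 = -931 + 38211 = 37280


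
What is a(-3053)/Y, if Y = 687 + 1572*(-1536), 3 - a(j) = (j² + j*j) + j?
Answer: 6212854/804635 ≈ 7.7213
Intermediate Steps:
a(j) = 3 - j - 2*j² (a(j) = 3 - ((j² + j*j) + j) = 3 - ((j² + j²) + j) = 3 - (2*j² + j) = 3 - (j + 2*j²) = 3 + (-j - 2*j²) = 3 - j - 2*j²)
Y = -2413905 (Y = 687 - 2414592 = -2413905)
a(-3053)/Y = (3 - 1*(-3053) - 2*(-3053)²)/(-2413905) = (3 + 3053 - 2*9320809)*(-1/2413905) = (3 + 3053 - 18641618)*(-1/2413905) = -18638562*(-1/2413905) = 6212854/804635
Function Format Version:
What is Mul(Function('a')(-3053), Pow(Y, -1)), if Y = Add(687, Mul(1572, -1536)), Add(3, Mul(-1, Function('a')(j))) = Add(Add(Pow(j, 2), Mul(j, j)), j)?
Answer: Rational(6212854, 804635) ≈ 7.7213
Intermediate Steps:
Function('a')(j) = Add(3, Mul(-1, j), Mul(-2, Pow(j, 2))) (Function('a')(j) = Add(3, Mul(-1, Add(Add(Pow(j, 2), Mul(j, j)), j))) = Add(3, Mul(-1, Add(Add(Pow(j, 2), Pow(j, 2)), j))) = Add(3, Mul(-1, Add(Mul(2, Pow(j, 2)), j))) = Add(3, Mul(-1, Add(j, Mul(2, Pow(j, 2))))) = Add(3, Add(Mul(-1, j), Mul(-2, Pow(j, 2)))) = Add(3, Mul(-1, j), Mul(-2, Pow(j, 2))))
Y = -2413905 (Y = Add(687, -2414592) = -2413905)
Mul(Function('a')(-3053), Pow(Y, -1)) = Mul(Add(3, Mul(-1, -3053), Mul(-2, Pow(-3053, 2))), Pow(-2413905, -1)) = Mul(Add(3, 3053, Mul(-2, 9320809)), Rational(-1, 2413905)) = Mul(Add(3, 3053, -18641618), Rational(-1, 2413905)) = Mul(-18638562, Rational(-1, 2413905)) = Rational(6212854, 804635)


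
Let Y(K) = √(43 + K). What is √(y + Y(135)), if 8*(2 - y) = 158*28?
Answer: √(-551 + √178) ≈ 23.187*I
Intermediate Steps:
y = -551 (y = 2 - 79*28/4 = 2 - ⅛*4424 = 2 - 553 = -551)
√(y + Y(135)) = √(-551 + √(43 + 135)) = √(-551 + √178)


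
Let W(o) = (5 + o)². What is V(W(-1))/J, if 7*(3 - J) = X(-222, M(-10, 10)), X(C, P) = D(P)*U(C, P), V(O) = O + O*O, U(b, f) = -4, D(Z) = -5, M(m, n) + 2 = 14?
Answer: 1904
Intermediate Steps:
M(m, n) = 12 (M(m, n) = -2 + 14 = 12)
V(O) = O + O²
X(C, P) = 20 (X(C, P) = -5*(-4) = 20)
J = ⅐ (J = 3 - ⅐*20 = 3 - 20/7 = ⅐ ≈ 0.14286)
V(W(-1))/J = ((5 - 1)²*(1 + (5 - 1)²))/(⅐) = (4²*(1 + 4²))*7 = (16*(1 + 16))*7 = (16*17)*7 = 272*7 = 1904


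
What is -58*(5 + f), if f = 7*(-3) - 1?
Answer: 986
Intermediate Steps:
f = -22 (f = -21 - 1 = -22)
-58*(5 + f) = -58*(5 - 22) = -58*(-17) = 986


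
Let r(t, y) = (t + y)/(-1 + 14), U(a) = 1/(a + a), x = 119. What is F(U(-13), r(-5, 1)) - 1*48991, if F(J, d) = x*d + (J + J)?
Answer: -637360/13 ≈ -49028.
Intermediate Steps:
U(a) = 1/(2*a)
r(t, y) = t/13 + y/13 (r(t, y) = (t + y)/13 = (t + y)*(1/13) = t/13 + y/13)
F(J, d) = 2*J + 119*d (F(J, d) = 119*d + (J + J) = 119*d + 2*J = 2*J + 119*d)
F(U(-13), r(-5, 1)) - 1*48991 = (2*((½)/(-13)) + 119*((1/13)*(-5) + (1/13)*1)) - 1*48991 = (2*((½)*(-1/13)) + 119*(-5/13 + 1/13)) - 48991 = (2*(-1/26) + 119*(-4/13)) - 48991 = (-1/13 - 476/13) - 48991 = -477/13 - 48991 = -637360/13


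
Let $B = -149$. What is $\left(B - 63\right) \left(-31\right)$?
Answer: $6572$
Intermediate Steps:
$\left(B - 63\right) \left(-31\right) = \left(-149 - 63\right) \left(-31\right) = \left(-212\right) \left(-31\right) = 6572$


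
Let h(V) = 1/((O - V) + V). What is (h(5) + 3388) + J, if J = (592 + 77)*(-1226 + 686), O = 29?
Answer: -10378287/29 ≈ -3.5787e+5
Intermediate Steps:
J = -361260 (J = 669*(-540) = -361260)
h(V) = 1/29 (h(V) = 1/((29 - V) + V) = 1/29)
(h(5) + 3388) + J = (1/29 + 3388) - 361260 = 98253/29 - 361260 = -10378287/29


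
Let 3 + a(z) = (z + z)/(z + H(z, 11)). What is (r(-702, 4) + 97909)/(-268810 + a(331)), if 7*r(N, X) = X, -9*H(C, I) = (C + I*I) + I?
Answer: -862191686/2367146425 ≈ -0.36423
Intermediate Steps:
H(C, I) = -C/9 - I/9 - I**2/9 (H(C, I) = -((C + I*I) + I)/9 = -((C + I**2) + I)/9 = -(C + I + I**2)/9 = -C/9 - I/9 - I**2/9)
r(N, X) = X/7
a(z) = -3 + 2*z/(-44/3 + 8*z/9) (a(z) = -3 + (z + z)/(z + (-z/9 - 1/9*11 - 1/9*11**2)) = -3 + (2*z)/(z + (-z/9 - 11/9 - 1/9*121)) = -3 + (2*z)/(z + (-z/9 - 11/9 - 121/9)) = -3 + (2*z)/(z + (-44/3 - z/9)) = -3 + (2*z)/(-44/3 + 8*z/9) = -3 + 2*z/(-44/3 + 8*z/9))
(r(-702, 4) + 97909)/(-268810 + a(331)) = ((1/7)*4 + 97909)/(-268810 + 3*(66 - 1*331)/(2*(-33 + 2*331))) = (4/7 + 97909)/(-268810 + 3*(66 - 331)/(2*(-33 + 662))) = 685367/(7*(-268810 + (3/2)*(-265)/629)) = 685367/(7*(-268810 + (3/2)*(1/629)*(-265))) = 685367/(7*(-268810 - 795/1258)) = 685367/(7*(-338163775/1258)) = (685367/7)*(-1258/338163775) = -862191686/2367146425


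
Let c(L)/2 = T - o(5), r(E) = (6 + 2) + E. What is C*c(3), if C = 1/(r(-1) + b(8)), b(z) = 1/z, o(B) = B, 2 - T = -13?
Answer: 160/57 ≈ 2.8070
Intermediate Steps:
r(E) = 8 + E
T = 15 (T = 2 - 1*(-13) = 2 + 13 = 15)
C = 8/57 (C = 1/((8 - 1) + 1/8) = 1/(7 + ⅛) = 1/(57/8) = 8/57 ≈ 0.14035)
c(L) = 20 (c(L) = 2*(15 - 1*5) = 2*(15 - 5) = 2*10 = 20)
C*c(3) = (8/57)*20 = 160/57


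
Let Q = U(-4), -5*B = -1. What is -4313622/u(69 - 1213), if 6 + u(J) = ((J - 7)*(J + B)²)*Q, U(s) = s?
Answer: -53920275/75291424147 ≈ -0.00071615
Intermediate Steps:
B = ⅕ (B = -⅕*(-1) = ⅕ ≈ 0.20000)
Q = -4
u(J) = -6 - 4*(⅕ + J)²*(-7 + J) (u(J) = -6 + ((J - 7)*(J + ⅕)²)*(-4) = -6 + ((-7 + J)*(⅕ + J)²)*(-4) = -6 + ((⅕ + J)²*(-7 + J))*(-4) = -6 - 4*(⅕ + J)²*(-7 + J))
-4313622/u(69 - 1213) = -4313622/(-122/25 - 4*(69 - 1213)³ + 132*(69 - 1213)²/5 + 276*(69 - 1213)/25) = -4313622/(-122/25 - 4*(-1144)³ + (132/5)*(-1144)² + (276/25)*(-1144)) = -4313622/(-122/25 - 4*(-1497193984) + (132/5)*1308736 - 315744/25) = -4313622/(-122/25 + 5988775936 + 172753152/5 - 315744/25) = -4313622/150582848294/25 = -4313622*25/150582848294 = -53920275/75291424147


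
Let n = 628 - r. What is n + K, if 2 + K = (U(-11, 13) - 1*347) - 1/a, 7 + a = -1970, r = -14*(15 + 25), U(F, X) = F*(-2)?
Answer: 1702198/1977 ≈ 861.00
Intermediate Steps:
U(F, X) = -2*F
r = -560 (r = -14*40 = -560)
a = -1977 (a = -7 - 1970 = -1977)
n = 1188 (n = 628 - 1*(-560) = 628 + 560 = 1188)
K = -646478/1977 (K = -2 + ((-2*(-11) - 1*347) - 1/(-1977)) = -2 + ((22 - 347) - 1*(-1/1977)) = -2 + (-325 + 1/1977) = -2 - 642524/1977 = -646478/1977 ≈ -327.00)
n + K = 1188 - 646478/1977 = 1702198/1977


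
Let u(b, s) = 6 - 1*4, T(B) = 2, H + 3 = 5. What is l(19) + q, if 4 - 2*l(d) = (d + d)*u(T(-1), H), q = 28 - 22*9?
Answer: -206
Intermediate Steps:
H = 2 (H = -3 + 5 = 2)
u(b, s) = 2 (u(b, s) = 6 - 4 = 2)
q = -170 (q = 28 - 198 = -170)
l(d) = 2 - 2*d (l(d) = 2 - (d + d)*2/2 = 2 - 2*d*2/2 = 2 - 2*d)
l(19) + q = (2 - 2*19) - 170 = (2 - 38) - 170 = -36 - 170 = -206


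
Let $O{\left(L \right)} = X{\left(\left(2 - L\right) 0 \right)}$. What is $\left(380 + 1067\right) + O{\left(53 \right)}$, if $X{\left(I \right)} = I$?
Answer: $1447$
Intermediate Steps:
$O{\left(L \right)} = 0$ ($O{\left(L \right)} = \left(2 - L\right) 0 = 0$)
$\left(380 + 1067\right) + O{\left(53 \right)} = \left(380 + 1067\right) + 0 = 1447 + 0 = 1447$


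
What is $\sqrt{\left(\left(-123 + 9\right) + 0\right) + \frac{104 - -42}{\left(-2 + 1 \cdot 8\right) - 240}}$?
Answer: $\frac{i \sqrt{174343}}{39} \approx 10.706 i$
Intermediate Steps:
$\sqrt{\left(\left(-123 + 9\right) + 0\right) + \frac{104 - -42}{\left(-2 + 1 \cdot 8\right) - 240}} = \sqrt{\left(-114 + 0\right) + \frac{104 + 42}{\left(-2 + 8\right) - 240}} = \sqrt{-114 + \frac{146}{6 - 240}} = \sqrt{-114 + \frac{146}{-234}} = \sqrt{-114 + 146 \left(- \frac{1}{234}\right)} = \sqrt{-114 - \frac{73}{117}} = \sqrt{- \frac{13411}{117}} = \frac{i \sqrt{174343}}{39}$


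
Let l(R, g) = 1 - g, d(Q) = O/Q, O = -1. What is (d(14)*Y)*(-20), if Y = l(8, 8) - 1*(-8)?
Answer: 10/7 ≈ 1.4286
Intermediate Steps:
d(Q) = -1/Q
Y = 1 (Y = (1 - 1*8) - 1*(-8) = (1 - 8) + 8 = -7 + 8 = 1)
(d(14)*Y)*(-20) = (-1/14*1)*(-20) = (-1*1/14*1)*(-20) = -1/14*1*(-20) = -1/14*(-20) = 10/7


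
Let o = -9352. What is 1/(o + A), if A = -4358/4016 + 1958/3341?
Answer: -6708728/62743372631 ≈ -0.00010692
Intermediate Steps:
A = -3348375/6708728 (A = -4358*1/4016 + 1958*(1/3341) = -2179/2008 + 1958/3341 = -3348375/6708728 ≈ -0.49911)
1/(o + A) = 1/(-9352 - 3348375/6708728) = 1/(-62743372631/6708728) = -6708728/62743372631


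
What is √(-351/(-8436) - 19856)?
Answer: I*√39251973365/1406 ≈ 140.91*I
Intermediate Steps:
√(-351/(-8436) - 19856) = √(-351*(-1/8436) - 19856) = √(117/2812 - 19856) = √(-55834955/2812) = I*√39251973365/1406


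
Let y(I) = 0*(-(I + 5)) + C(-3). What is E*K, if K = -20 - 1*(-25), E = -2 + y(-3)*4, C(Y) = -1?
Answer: -30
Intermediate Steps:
y(I) = -1 (y(I) = 0*(-(I + 5)) - 1 = 0*(-(5 + I)) - 1 = 0*(-5 - I) - 1 = 0 - 1 = -1)
E = -6 (E = -2 - 1*4 = -2 - 4 = -6)
K = 5 (K = -20 + 25 = 5)
E*K = -6*5 = -30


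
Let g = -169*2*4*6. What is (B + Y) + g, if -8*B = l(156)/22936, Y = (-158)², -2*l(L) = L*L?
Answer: 386518993/22936 ≈ 16852.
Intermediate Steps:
l(L) = -L²/2 (l(L) = -L*L/2 = -L²/2)
Y = 24964
B = 1521/22936 (B = -(-½*156²)/(8*22936) = -(-½*24336)/(8*22936) = -(-1521)/22936 = -⅛*(-1521/2867) = 1521/22936 ≈ 0.066315)
g = -8112 (g = -1352*6 = -169*48 = -8112)
(B + Y) + g = (1521/22936 + 24964) - 8112 = 572575825/22936 - 8112 = 386518993/22936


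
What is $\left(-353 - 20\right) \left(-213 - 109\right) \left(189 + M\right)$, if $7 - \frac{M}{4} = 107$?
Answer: $-25342366$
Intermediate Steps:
$M = -400$ ($M = 28 - 428 = -400$)
$\left(-353 - 20\right) \left(-213 - 109\right) \left(189 + M\right) = \left(-353 - 20\right) \left(-213 - 109\right) \left(189 - 400\right) = - 373 \left(\left(-322\right) \left(-211\right)\right) = \left(-373\right) 67942 = -25342366$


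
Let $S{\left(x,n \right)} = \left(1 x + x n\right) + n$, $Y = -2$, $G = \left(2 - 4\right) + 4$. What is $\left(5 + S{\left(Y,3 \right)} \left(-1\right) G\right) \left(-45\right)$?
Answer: $-675$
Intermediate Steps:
$G = 2$ ($G = -2 + 4 = 2$)
$S{\left(x,n \right)} = n + x + n x$ ($S{\left(x,n \right)} = \left(x + n x\right) + n = n + x + n x$)
$\left(5 + S{\left(Y,3 \right)} \left(-1\right) G\right) \left(-45\right) = \left(5 + \left(3 - 2 + 3 \left(-2\right)\right) \left(-1\right) 2\right) \left(-45\right) = \left(5 + \left(3 - 2 - 6\right) \left(-1\right) 2\right) \left(-45\right) = \left(5 + \left(-5\right) \left(-1\right) 2\right) \left(-45\right) = \left(5 + 5 \cdot 2\right) \left(-45\right) = \left(5 + 10\right) \left(-45\right) = 15 \left(-45\right) = -675$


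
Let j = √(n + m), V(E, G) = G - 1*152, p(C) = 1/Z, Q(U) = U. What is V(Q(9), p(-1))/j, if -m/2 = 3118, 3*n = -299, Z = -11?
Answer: 1673*I*√57021/209077 ≈ 1.9108*I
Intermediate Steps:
p(C) = -1/11 (p(C) = 1/(-11) = -1/11)
V(E, G) = -152 + G (V(E, G) = G - 152 = -152 + G)
n = -299/3 (n = (⅓)*(-299) = -299/3 ≈ -99.667)
m = -6236 (m = -2*3118 = -6236)
j = I*√57021/3 (j = √(-299/3 - 6236) = √(-19007/3) = I*√57021/3 ≈ 79.597*I)
V(Q(9), p(-1))/j = (-152 - 1/11)/((I*√57021/3)) = -(-1673)*I*√57021/209077 = 1673*I*√57021/209077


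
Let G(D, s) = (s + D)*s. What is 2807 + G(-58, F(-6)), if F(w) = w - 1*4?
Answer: 3487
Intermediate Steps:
F(w) = -4 + w (F(w) = w - 4 = -4 + w)
G(D, s) = s*(D + s) (G(D, s) = (D + s)*s = s*(D + s))
2807 + G(-58, F(-6)) = 2807 + (-4 - 6)*(-58 + (-4 - 6)) = 2807 - 10*(-58 - 10) = 2807 - 10*(-68) = 2807 + 680 = 3487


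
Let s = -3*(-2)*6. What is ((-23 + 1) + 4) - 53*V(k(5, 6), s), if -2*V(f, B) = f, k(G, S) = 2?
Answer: 35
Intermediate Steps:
s = 36 (s = 6*6 = 36)
V(f, B) = -f/2
((-23 + 1) + 4) - 53*V(k(5, 6), s) = ((-23 + 1) + 4) - (-53)*2/2 = (-22 + 4) - 53*(-1) = -18 + 53 = 35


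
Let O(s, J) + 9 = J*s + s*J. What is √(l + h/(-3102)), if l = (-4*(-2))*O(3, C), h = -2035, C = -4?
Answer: 103*I*√1974/282 ≈ 16.228*I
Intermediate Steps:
O(s, J) = -9 + 2*J*s (O(s, J) = -9 + (J*s + s*J) = -9 + (J*s + J*s) = -9 + 2*J*s)
l = -264 (l = (-4*(-2))*(-9 + 2*(-4)*3) = 8*(-9 - 24) = 8*(-33) = -264)
√(l + h/(-3102)) = √(-264 - 2035/(-3102)) = √(-264 - 2035*(-1/3102)) = √(-264 + 185/282) = √(-74263/282) = 103*I*√1974/282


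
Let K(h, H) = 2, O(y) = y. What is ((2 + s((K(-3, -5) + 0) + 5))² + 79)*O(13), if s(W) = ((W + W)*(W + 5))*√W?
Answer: 2569463 + 8736*√7 ≈ 2.5926e+6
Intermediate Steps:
s(W) = 2*W^(3/2)*(5 + W) (s(W) = ((2*W)*(5 + W))*√W = (2*W*(5 + W))*√W = 2*W^(3/2)*(5 + W))
((2 + s((K(-3, -5) + 0) + 5))² + 79)*O(13) = ((2 + 2*((2 + 0) + 5)^(3/2)*(5 + ((2 + 0) + 5)))² + 79)*13 = ((2 + 2*(2 + 5)^(3/2)*(5 + (2 + 5)))² + 79)*13 = ((2 + 2*7^(3/2)*(5 + 7))² + 79)*13 = ((2 + 2*(7*√7)*12)² + 79)*13 = ((2 + 168*√7)² + 79)*13 = (79 + (2 + 168*√7)²)*13 = 1027 + 13*(2 + 168*√7)²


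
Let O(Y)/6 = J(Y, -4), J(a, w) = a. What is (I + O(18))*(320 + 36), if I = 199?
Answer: 109292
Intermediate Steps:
O(Y) = 6*Y
(I + O(18))*(320 + 36) = (199 + 6*18)*(320 + 36) = (199 + 108)*356 = 307*356 = 109292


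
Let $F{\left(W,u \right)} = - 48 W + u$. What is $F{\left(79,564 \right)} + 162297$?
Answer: $159069$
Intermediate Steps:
$F{\left(W,u \right)} = u - 48 W$
$F{\left(79,564 \right)} + 162297 = \left(564 - 3792\right) + 162297 = -3228 + 162297 = 159069$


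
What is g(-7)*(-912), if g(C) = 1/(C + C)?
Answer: 456/7 ≈ 65.143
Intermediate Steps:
g(C) = 1/(2*C)
g(-7)*(-912) = ((1/2)/(-7))*(-912) = ((1/2)*(-1/7))*(-912) = -1/14*(-912) = 456/7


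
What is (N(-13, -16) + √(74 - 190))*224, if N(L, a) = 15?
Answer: 3360 + 448*I*√29 ≈ 3360.0 + 2412.6*I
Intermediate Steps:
(N(-13, -16) + √(74 - 190))*224 = (15 + √(74 - 190))*224 = (15 + √(-116))*224 = (15 + 2*I*√29)*224 = 3360 + 448*I*√29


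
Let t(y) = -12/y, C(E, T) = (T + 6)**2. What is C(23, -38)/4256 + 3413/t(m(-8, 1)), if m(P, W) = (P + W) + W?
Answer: 453993/266 ≈ 1706.7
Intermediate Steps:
m(P, W) = P + 2*W
C(E, T) = (6 + T)**2
C(23, -38)/4256 + 3413/t(m(-8, 1)) = (6 - 38)**2/4256 + 3413/((-12/(-8 + 2*1))) = (-32)**2*(1/4256) + 3413/((-12/(-8 + 2))) = 1024*(1/4256) + 3413/((-12/(-6))) = 32/133 + 3413/((-12*(-1/6))) = 32/133 + 3413/2 = 453993/266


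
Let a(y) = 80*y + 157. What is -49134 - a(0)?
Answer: -49291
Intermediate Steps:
a(y) = 157 + 80*y
-49134 - a(0) = -49134 - (157 + 80*0) = -49134 - (157 + 0) = -49134 - 1*157 = -49134 - 157 = -49291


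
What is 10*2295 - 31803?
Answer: -8853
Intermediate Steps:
10*2295 - 31803 = 22950 - 31803 = -8853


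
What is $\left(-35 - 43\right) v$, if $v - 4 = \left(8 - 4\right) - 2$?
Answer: $-468$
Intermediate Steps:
$v = 6$ ($v = 4 + \left(\left(8 - 4\right) - 2\right) = 4 + \left(4 - 2\right) = 4 + 2 = 6$)
$\left(-35 - 43\right) v = \left(-35 - 43\right) 6 = \left(-78\right) 6 = -468$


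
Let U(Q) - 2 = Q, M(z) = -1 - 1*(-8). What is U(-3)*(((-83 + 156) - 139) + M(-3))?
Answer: 59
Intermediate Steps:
M(z) = 7 (M(z) = -1 + 8 = 7)
U(Q) = 2 + Q
U(-3)*(((-83 + 156) - 139) + M(-3)) = (2 - 3)*(((-83 + 156) - 139) + 7) = -((73 - 139) + 7) = -(-66 + 7) = -1*(-59) = 59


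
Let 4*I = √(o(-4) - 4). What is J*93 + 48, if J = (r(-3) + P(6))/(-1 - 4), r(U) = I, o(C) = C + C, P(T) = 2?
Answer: 54/5 - 93*I*√3/10 ≈ 10.8 - 16.108*I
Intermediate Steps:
o(C) = 2*C
I = I*√3/2 (I = √(2*(-4) - 4)/4 = √(-8 - 4)/4 = √(-12)/4 = (2*I*√3)/4 = I*√3/2 ≈ 0.86602*I)
r(U) = I*√3/2
J = -⅖ - I*√3/10 (J = (I*√3/2 + 2)/(-1 - 4) = (2 + I*√3/2)/(-5) = -(2 + I*√3/2)/5 = -⅖ - I*√3/10 ≈ -0.4 - 0.17321*I)
J*93 + 48 = (-⅖ - I*√3/10)*93 + 48 = (-186/5 - 93*I*√3/10) + 48 = 54/5 - 93*I*√3/10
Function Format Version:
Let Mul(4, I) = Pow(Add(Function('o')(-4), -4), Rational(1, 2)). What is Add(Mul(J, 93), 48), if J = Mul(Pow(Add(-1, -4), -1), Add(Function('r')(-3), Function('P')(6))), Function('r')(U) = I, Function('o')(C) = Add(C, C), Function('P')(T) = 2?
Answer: Add(Rational(54, 5), Mul(Rational(-93, 10), I, Pow(3, Rational(1, 2)))) ≈ Add(10.800, Mul(-16.108, I))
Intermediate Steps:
Function('o')(C) = Mul(2, C)
I = Mul(Rational(1, 2), I, Pow(3, Rational(1, 2))) (I = Mul(Rational(1, 4), Pow(Add(Mul(2, -4), -4), Rational(1, 2))) = Mul(Rational(1, 4), Pow(Add(-8, -4), Rational(1, 2))) = Mul(Rational(1, 4), Pow(-12, Rational(1, 2))) = Mul(Rational(1, 4), Mul(2, I, Pow(3, Rational(1, 2)))) = Mul(Rational(1, 2), I, Pow(3, Rational(1, 2))) ≈ Mul(0.86602, I))
Function('r')(U) = Mul(Rational(1, 2), I, Pow(3, Rational(1, 2)))
J = Add(Rational(-2, 5), Mul(Rational(-1, 10), I, Pow(3, Rational(1, 2)))) (J = Mul(Pow(Add(-1, -4), -1), Add(Mul(Rational(1, 2), I, Pow(3, Rational(1, 2))), 2)) = Mul(Pow(-5, -1), Add(2, Mul(Rational(1, 2), I, Pow(3, Rational(1, 2))))) = Mul(Rational(-1, 5), Add(2, Mul(Rational(1, 2), I, Pow(3, Rational(1, 2))))) = Add(Rational(-2, 5), Mul(Rational(-1, 10), I, Pow(3, Rational(1, 2)))) ≈ Add(-0.40000, Mul(-0.17321, I)))
Add(Mul(J, 93), 48) = Add(Mul(Add(Rational(-2, 5), Mul(Rational(-1, 10), I, Pow(3, Rational(1, 2)))), 93), 48) = Add(Add(Rational(-186, 5), Mul(Rational(-93, 10), I, Pow(3, Rational(1, 2)))), 48) = Add(Rational(54, 5), Mul(Rational(-93, 10), I, Pow(3, Rational(1, 2))))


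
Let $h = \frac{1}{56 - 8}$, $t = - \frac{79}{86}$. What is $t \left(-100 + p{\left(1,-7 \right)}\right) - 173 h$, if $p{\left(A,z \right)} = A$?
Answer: $\frac{180265}{2064} \approx 87.338$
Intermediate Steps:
$t = - \frac{79}{86}$ ($t = \left(-79\right) \frac{1}{86} = - \frac{79}{86} \approx -0.9186$)
$h = \frac{1}{48} \approx 0.020833$
$t \left(-100 + p{\left(1,-7 \right)}\right) - 173 h = - \frac{79 \left(-100 + 1\right)}{86} - 173 \cdot \frac{1}{48} = \left(- \frac{79}{86}\right) \left(-99\right) - \frac{173}{48} = \frac{7821}{86} - \frac{173}{48} = \frac{180265}{2064}$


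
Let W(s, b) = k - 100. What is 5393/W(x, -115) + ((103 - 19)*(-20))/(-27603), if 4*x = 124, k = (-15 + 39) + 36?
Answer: -49598593/368040 ≈ -134.76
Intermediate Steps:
k = 60 (k = 24 + 36 = 60)
x = 31 (x = (¼)*124 = 31)
W(s, b) = -40 (W(s, b) = 60 - 100 = -40)
5393/W(x, -115) + ((103 - 19)*(-20))/(-27603) = 5393/(-40) + ((103 - 19)*(-20))/(-27603) = 5393*(-1/40) + (84*(-20))*(-1/27603) = -5393/40 - 1680*(-1/27603) = -5393/40 + 560/9201 = -49598593/368040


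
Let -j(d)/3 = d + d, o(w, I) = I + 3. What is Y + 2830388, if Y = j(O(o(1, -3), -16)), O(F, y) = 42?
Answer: 2830136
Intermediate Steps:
o(w, I) = 3 + I
j(d) = -6*d (j(d) = -3*(d + d) = -6*d)
Y = -252 (Y = -6*42 = -252)
Y + 2830388 = -252 + 2830388 = 2830136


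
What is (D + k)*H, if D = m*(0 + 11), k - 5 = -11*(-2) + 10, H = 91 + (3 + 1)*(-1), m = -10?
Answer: -6351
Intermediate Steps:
H = 87 (H = 91 + 4*(-1) = 91 - 4 = 87)
k = 37 (k = 5 + (-11*(-2) + 10) = 5 + (22 + 10) = 5 + 32 = 37)
D = -110 (D = -10*(0 + 11) = -10*11 = -110)
(D + k)*H = (-110 + 37)*87 = -73*87 = -6351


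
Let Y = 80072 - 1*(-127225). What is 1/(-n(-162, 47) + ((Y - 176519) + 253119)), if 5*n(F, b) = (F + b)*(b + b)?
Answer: 1/286059 ≈ 3.4958e-6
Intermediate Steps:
Y = 207297 (Y = 80072 + 127225 = 207297)
n(F, b) = 2*b*(F + b)/5 (n(F, b) = ((F + b)*(b + b))/5 = ((F + b)*(2*b))/5 = (2*b*(F + b))/5 = 2*b*(F + b)/5)
1/(-n(-162, 47) + ((Y - 176519) + 253119)) = 1/(-2*47*(-162 + 47)/5 + ((207297 - 176519) + 253119)) = 1/(-2*47*(-115)/5 + (30778 + 253119)) = 1/(-1*(-2162) + 283897) = 1/(2162 + 283897) = 1/286059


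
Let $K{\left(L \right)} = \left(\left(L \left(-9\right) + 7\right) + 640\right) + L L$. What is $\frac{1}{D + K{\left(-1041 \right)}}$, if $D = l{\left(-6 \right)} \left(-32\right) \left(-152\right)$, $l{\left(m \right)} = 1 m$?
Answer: $\frac{1}{1064513} \approx 9.394 \cdot 10^{-7}$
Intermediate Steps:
$l{\left(m \right)} = m$
$K{\left(L \right)} = 647 + L^{2} - 9 L$ ($K{\left(L \right)} = \left(\left(- 9 L + 7\right) + 640\right) + L^{2} = \left(\left(7 - 9 L\right) + 640\right) + L^{2} = \left(647 - 9 L\right) + L^{2} = 647 + L^{2} - 9 L$)
$D = -29184$ ($D = \left(-6\right) \left(-32\right) \left(-152\right) = 192 \left(-152\right) = -29184$)
$\frac{1}{D + K{\left(-1041 \right)}} = \frac{1}{-29184 + \left(647 + \left(-1041\right)^{2} - -9369\right)} = \frac{1}{-29184 + \left(647 + 1083681 + 9369\right)} = \frac{1}{-29184 + 1093697} = \frac{1}{1064513}$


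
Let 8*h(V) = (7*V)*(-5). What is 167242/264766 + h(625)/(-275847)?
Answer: 187428694021/292139627208 ≈ 0.64157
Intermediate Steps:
h(V) = -35*V/8 (h(V) = ((7*V)*(-5))/8 = (-35*V)/8 = -35*V/8)
167242/264766 + h(625)/(-275847) = 167242/264766 - 35/8*625/(-275847) = 167242*(1/264766) - 21875/8*(-1/275847) = 83621/132383 + 21875/2206776 = 187428694021/292139627208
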